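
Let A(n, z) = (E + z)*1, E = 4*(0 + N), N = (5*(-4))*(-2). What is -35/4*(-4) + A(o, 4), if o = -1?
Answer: 199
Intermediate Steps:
N = 40 (N = -20*(-2) = 40)
E = 160 (E = 4*(0 + 40) = 4*40 = 160)
A(n, z) = 160 + z (A(n, z) = (160 + z)*1 = 160 + z)
-35/4*(-4) + A(o, 4) = -35/4*(-4) + (160 + 4) = -35*1/4*(-4) + 164 = -35/4*(-4) + 164 = 35 + 164 = 199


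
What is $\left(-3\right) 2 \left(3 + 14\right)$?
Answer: $-102$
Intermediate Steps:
$\left(-3\right) 2 \left(3 + 14\right) = \left(-6\right) 17 = -102$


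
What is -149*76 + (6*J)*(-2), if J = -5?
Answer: -11264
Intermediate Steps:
-149*76 + (6*J)*(-2) = -149*76 + (6*(-5))*(-2) = -11324 - 30*(-2) = -11324 + 60 = -11264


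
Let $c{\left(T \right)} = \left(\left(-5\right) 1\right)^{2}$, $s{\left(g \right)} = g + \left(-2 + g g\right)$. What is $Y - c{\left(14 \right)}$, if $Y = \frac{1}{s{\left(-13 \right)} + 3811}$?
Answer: $- \frac{99124}{3965} \approx -25.0$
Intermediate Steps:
$s{\left(g \right)} = -2 + g + g^{2}$ ($s{\left(g \right)} = g + \left(-2 + g^{2}\right) = -2 + g + g^{2}$)
$c{\left(T \right)} = 25$ ($c{\left(T \right)} = \left(-5\right)^{2} = 25$)
$Y = \frac{1}{3965}$ ($Y = \frac{1}{\left(-2 - 13 + \left(-13\right)^{2}\right) + 3811} = \frac{1}{\left(-2 - 13 + 169\right) + 3811} = \frac{1}{154 + 3811} = \frac{1}{3965} \approx 0.00025221$)
$Y - c{\left(14 \right)} = \frac{1}{3965} - 25 = - \frac{99124}{3965}$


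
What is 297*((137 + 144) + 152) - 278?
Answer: 128323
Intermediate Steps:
297*((137 + 144) + 152) - 278 = 297*(281 + 152) - 278 = 297*433 - 278 = 128601 - 278 = 128323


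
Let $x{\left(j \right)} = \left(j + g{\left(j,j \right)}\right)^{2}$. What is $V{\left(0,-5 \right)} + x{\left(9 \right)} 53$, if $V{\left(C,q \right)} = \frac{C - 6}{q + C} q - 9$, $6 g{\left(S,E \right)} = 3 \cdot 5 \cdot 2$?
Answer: $10373$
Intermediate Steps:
$g{\left(S,E \right)} = 5$ ($g{\left(S,E \right)} = \frac{3 \cdot 5 \cdot 2}{6} = \frac{15 \cdot 2}{6} = \frac{1}{6} \cdot 30 = 5$)
$V{\left(C,q \right)} = -9 + \frac{q \left(-6 + C\right)}{C + q}$ ($V{\left(C,q \right)} = \frac{-6 + C}{C + q} q - 9 = \frac{q \left(-6 + C\right)}{C + q} - 9 = -9 + \frac{q \left(-6 + C\right)}{C + q}$)
$x{\left(j \right)} = \left(5 + j\right)^{2}$ ($x{\left(j \right)} = \left(j + 5\right)^{2} = \left(5 + j\right)^{2}$)
$V{\left(0,-5 \right)} + x{\left(9 \right)} 53 = \frac{\left(-15\right) \left(-5\right) - 0 + 0 \left(-5\right)}{0 - 5} + \left(5 + 9\right)^{2} \cdot 53 = \frac{75 + 0 + 0}{-5} + 14^{2} \cdot 53 = \left(- \frac{1}{5}\right) 75 + 196 \cdot 53 = -15 + 10388 = 10373$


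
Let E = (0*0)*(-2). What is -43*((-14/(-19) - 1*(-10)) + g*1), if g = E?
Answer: -8772/19 ≈ -461.68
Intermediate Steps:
E = 0 (E = 0*(-2) = 0)
g = 0
-43*((-14/(-19) - 1*(-10)) + g*1) = -43*((-14/(-19) - 1*(-10)) + 0*1) = -43*((-14*(-1/19) + 10) + 0) = -43*((14/19 + 10) + 0) = -43*(204/19 + 0) = -43*204/19 = -8772/19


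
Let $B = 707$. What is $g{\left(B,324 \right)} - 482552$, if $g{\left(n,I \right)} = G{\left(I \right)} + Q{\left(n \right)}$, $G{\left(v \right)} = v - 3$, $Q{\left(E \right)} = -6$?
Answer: $-482237$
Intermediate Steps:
$G{\left(v \right)} = -3 + v$ ($G{\left(v \right)} = v - 3 = -3 + v$)
$g{\left(n,I \right)} = -9 + I$ ($g{\left(n,I \right)} = \left(-3 + I\right) - 6 = -9 + I$)
$g{\left(B,324 \right)} - 482552 = \left(-9 + 324\right) - 482552 = 315 - 482552 = -482237$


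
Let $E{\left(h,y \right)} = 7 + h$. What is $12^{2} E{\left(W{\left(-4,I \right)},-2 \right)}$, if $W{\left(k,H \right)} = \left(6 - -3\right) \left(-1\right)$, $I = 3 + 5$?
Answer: $-288$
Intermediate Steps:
$I = 8$
$W{\left(k,H \right)} = -9$ ($W{\left(k,H \right)} = \left(6 + 3\right) \left(-1\right) = 9 \left(-1\right) = -9$)
$12^{2} E{\left(W{\left(-4,I \right)},-2 \right)} = 12^{2} \left(7 - 9\right) = 144 \left(-2\right) = -288$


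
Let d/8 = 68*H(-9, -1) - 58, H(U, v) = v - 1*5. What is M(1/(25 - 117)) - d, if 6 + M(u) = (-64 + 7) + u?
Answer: 337179/92 ≈ 3665.0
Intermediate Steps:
H(U, v) = -5 + v (H(U, v) = v - 5 = -5 + v)
M(u) = -63 + u (M(u) = -6 + ((-64 + 7) + u) = -6 + (-57 + u) = -63 + u)
d = -3728 (d = 8*(68*(-5 - 1) - 58) = 8*(68*(-6) - 58) = 8*(-408 - 58) = 8*(-466) = -3728)
M(1/(25 - 117)) - d = (-63 + 1/(25 - 117)) - 1*(-3728) = (-63 + 1/(-92)) + 3728 = (-63 - 1/92) + 3728 = -5797/92 + 3728 = 337179/92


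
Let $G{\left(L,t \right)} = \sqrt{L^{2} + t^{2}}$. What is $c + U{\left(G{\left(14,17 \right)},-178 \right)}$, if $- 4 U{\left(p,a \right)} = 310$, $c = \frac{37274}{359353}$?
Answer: $- \frac{55625167}{718706} \approx -77.396$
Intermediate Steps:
$c = \frac{37274}{359353}$ ($c = 37274 \cdot \frac{1}{359353} = \frac{37274}{359353} \approx 0.10373$)
$U{\left(p,a \right)} = - \frac{155}{2}$ ($U{\left(p,a \right)} = \left(- \frac{1}{4}\right) 310 = - \frac{155}{2}$)
$c + U{\left(G{\left(14,17 \right)},-178 \right)} = \frac{37274}{359353} - \frac{155}{2} = - \frac{55625167}{718706}$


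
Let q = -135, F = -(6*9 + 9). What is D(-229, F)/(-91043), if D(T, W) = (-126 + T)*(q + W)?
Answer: -70290/91043 ≈ -0.77205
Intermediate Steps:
F = -63 (F = -(54 + 9) = -1*63 = -63)
D(T, W) = (-135 + W)*(-126 + T) (D(T, W) = (-126 + T)*(-135 + W) = (-135 + W)*(-126 + T))
D(-229, F)/(-91043) = (17010 - 135*(-229) - 126*(-63) - 229*(-63))/(-91043) = (17010 + 30915 + 7938 + 14427)*(-1/91043) = 70290*(-1/91043) = -70290/91043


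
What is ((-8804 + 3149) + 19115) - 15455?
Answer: -1995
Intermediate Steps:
((-8804 + 3149) + 19115) - 15455 = (-5655 + 19115) - 15455 = 13460 - 15455 = -1995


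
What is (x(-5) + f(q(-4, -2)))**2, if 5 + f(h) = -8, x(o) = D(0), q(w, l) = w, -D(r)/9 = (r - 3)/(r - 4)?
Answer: 6241/16 ≈ 390.06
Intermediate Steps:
D(r) = -9*(-3 + r)/(-4 + r) (D(r) = -9*(r - 3)/(r - 4) = -9*(-3 + r)/(-4 + r))
x(o) = -27/4 (x(o) = 9*(3 - 1*0)/(-4 + 0) = 9*(3 + 0)/(-4) = 9*(-1/4)*3 = -27/4)
f(h) = -13 (f(h) = -5 - 8 = -13)
(x(-5) + f(q(-4, -2)))**2 = (-27/4 - 13)**2 = (-79/4)**2 = 6241/16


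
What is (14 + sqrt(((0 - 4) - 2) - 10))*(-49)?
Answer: -686 - 196*I ≈ -686.0 - 196.0*I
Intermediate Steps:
(14 + sqrt(((0 - 4) - 2) - 10))*(-49) = (14 + sqrt((-4 - 2) - 10))*(-49) = (14 + sqrt(-6 - 10))*(-49) = (14 + sqrt(-16))*(-49) = (14 + 4*I)*(-49) = -686 - 196*I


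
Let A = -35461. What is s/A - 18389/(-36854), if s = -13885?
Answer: 1163810119/1306879694 ≈ 0.89053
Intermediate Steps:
s/A - 18389/(-36854) = -13885/(-35461) - 18389/(-36854) = -13885*(-1/35461) - 18389*(-1/36854) = 13885/35461 + 18389/36854 = 1163810119/1306879694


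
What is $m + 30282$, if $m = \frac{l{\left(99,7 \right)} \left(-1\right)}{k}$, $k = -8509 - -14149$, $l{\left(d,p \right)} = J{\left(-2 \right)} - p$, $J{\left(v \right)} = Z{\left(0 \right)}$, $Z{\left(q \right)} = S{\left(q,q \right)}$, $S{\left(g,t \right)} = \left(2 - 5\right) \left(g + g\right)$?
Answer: $\frac{170790487}{5640} \approx 30282.0$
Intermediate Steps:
$S{\left(g,t \right)} = - 6 g$ ($S{\left(g,t \right)} = - 3 \cdot 2 g = - 6 g$)
$Z{\left(q \right)} = - 6 q$
$J{\left(v \right)} = 0$ ($J{\left(v \right)} = \left(-6\right) 0 = 0$)
$l{\left(d,p \right)} = - p$ ($l{\left(d,p \right)} = 0 - p = - p$)
$k = 5640$ ($k = -8509 + 14149 = 5640$)
$m = \frac{7}{5640}$ ($m = \frac{\left(-1\right) 7 \left(-1\right)}{5640} = \left(-7\right) \left(-1\right) \frac{1}{5640} = 7 \cdot \frac{1}{5640} = \frac{7}{5640} \approx 0.0012411$)
$m + 30282 = \frac{7}{5640} + 30282 = \frac{170790487}{5640}$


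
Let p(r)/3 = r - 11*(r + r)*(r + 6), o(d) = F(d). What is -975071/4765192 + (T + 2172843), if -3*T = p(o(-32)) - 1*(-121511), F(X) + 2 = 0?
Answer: 30480528642019/14295576 ≈ 2.1322e+6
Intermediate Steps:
F(X) = -2 (F(X) = -2 + 0 = -2)
o(d) = -2
p(r) = 3*r - 66*r*(6 + r) (p(r) = 3*(r - 11*(r + r)*(r + 6)) = 3*(r - 11*2*r*(6 + r)) = 3*(r - 22*r*(6 + r)) = 3*r - 66*r*(6 + r))
T = -122033/3 (T = -(-3*(-2)*(131 + 22*(-2)) - 1*(-121511))/3 = -(-3*(-2)*(131 - 44) + 121511)/3 = -(-3*(-2)*87 + 121511)/3 = -(522 + 121511)/3 = -1/3*122033 = -122033/3 ≈ -40678.)
-975071/4765192 + (T + 2172843) = -975071/4765192 + (-122033/3 + 2172843) = -975071*1/4765192 + 6396496/3 = -975071/4765192 + 6396496/3 = 30480528642019/14295576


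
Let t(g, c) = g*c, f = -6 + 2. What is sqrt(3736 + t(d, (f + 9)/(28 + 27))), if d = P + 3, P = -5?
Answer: 3*sqrt(50226)/11 ≈ 61.121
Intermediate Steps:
f = -4
d = -2 (d = -5 + 3 = -2)
t(g, c) = c*g
sqrt(3736 + t(d, (f + 9)/(28 + 27))) = sqrt(3736 + ((-4 + 9)/(28 + 27))*(-2)) = sqrt(3736 + (5/55)*(-2)) = sqrt(3736 + (5*(1/55))*(-2)) = sqrt(3736 + (1/11)*(-2)) = sqrt(3736 - 2/11) = sqrt(41094/11) = 3*sqrt(50226)/11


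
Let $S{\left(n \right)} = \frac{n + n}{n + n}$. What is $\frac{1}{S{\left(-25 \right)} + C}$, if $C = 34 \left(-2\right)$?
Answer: $- \frac{1}{67} \approx -0.014925$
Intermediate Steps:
$C = -68$
$S{\left(n \right)} = 1$ ($S{\left(n \right)} = \frac{2 n}{2 n} = 2 n \frac{1}{2 n} = 1$)
$\frac{1}{S{\left(-25 \right)} + C} = \frac{1}{1 - 68} = \frac{1}{-67} = - \frac{1}{67}$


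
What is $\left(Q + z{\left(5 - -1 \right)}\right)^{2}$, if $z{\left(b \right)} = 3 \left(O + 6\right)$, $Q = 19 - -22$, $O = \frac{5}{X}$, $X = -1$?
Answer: $1936$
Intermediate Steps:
$O = -5$ ($O = \frac{5}{-1} = 5 \left(-1\right) = -5$)
$Q = 41$ ($Q = 19 + 22 = 41$)
$z{\left(b \right)} = 3$ ($z{\left(b \right)} = 3 \left(-5 + 6\right) = 3 \cdot 1 = 3$)
$\left(Q + z{\left(5 - -1 \right)}\right)^{2} = \left(41 + 3\right)^{2} = 44^{2} = 1936$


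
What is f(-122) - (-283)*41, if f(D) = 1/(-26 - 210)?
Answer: 2738307/236 ≈ 11603.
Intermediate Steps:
f(D) = -1/236 (f(D) = 1/(-236) = -1/236)
f(-122) - (-283)*41 = -1/236 - (-283)*41 = -1/236 - 1*(-11603) = -1/236 + 11603 = 2738307/236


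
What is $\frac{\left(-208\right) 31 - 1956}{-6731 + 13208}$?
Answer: $- \frac{8404}{6477} \approx -1.2975$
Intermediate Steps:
$\frac{\left(-208\right) 31 - 1956}{-6731 + 13208} = \frac{-6448 - 1956}{6477} = \left(-8404\right) \frac{1}{6477} = - \frac{8404}{6477}$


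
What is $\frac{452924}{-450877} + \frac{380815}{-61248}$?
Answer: $- \frac{199441413907}{27615314496} \approx -7.2221$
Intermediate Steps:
$\frac{452924}{-450877} + \frac{380815}{-61248} = 452924 \left(- \frac{1}{450877}\right) + 380815 \left(- \frac{1}{61248}\right) = - \frac{452924}{450877} - \frac{380815}{61248} = - \frac{199441413907}{27615314496}$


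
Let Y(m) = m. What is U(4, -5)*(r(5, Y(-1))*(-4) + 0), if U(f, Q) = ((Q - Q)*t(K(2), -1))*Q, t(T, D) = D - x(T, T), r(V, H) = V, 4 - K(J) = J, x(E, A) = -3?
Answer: 0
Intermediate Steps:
K(J) = 4 - J
t(T, D) = 3 + D (t(T, D) = D - 1*(-3) = D + 3 = 3 + D)
U(f, Q) = 0 (U(f, Q) = ((Q - Q)*(3 - 1))*Q = (0*2)*Q = 0*Q = 0)
U(4, -5)*(r(5, Y(-1))*(-4) + 0) = 0*(5*(-4) + 0) = 0*(-20 + 0) = 0*(-20) = 0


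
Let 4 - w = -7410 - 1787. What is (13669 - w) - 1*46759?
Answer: -42291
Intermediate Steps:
w = 9201 (w = 4 - (-7410 - 1787) = 4 - 1*(-9197) = 4 + 9197 = 9201)
(13669 - w) - 1*46759 = (13669 - 1*9201) - 1*46759 = (13669 - 9201) - 46759 = 4468 - 46759 = -42291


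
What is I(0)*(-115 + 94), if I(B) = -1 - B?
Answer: 21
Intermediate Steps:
I(0)*(-115 + 94) = (-1 - 1*0)*(-115 + 94) = (-1 + 0)*(-21) = -1*(-21) = 21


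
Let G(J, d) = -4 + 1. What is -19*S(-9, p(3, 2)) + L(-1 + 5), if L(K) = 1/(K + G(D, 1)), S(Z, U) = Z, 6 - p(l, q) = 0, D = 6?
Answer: 172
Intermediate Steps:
p(l, q) = 6 (p(l, q) = 6 - 1*0 = 6 + 0 = 6)
G(J, d) = -3
L(K) = 1/(-3 + K) (L(K) = 1/(K - 3) = 1/(-3 + K))
-19*S(-9, p(3, 2)) + L(-1 + 5) = -19*(-9) + 1/(-3 + (-1 + 5)) = 171 + 1/(-3 + 4) = 171 + 1/1 = 171 + 1 = 172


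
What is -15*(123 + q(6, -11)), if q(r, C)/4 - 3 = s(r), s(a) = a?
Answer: -2385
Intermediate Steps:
q(r, C) = 12 + 4*r
-15*(123 + q(6, -11)) = -15*(123 + (12 + 4*6)) = -15*(123 + (12 + 24)) = -15*(123 + 36) = -15*159 = -2385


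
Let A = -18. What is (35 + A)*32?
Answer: 544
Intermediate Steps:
(35 + A)*32 = (35 - 18)*32 = 17*32 = 544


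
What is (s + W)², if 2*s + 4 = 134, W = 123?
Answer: 35344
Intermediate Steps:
s = 65 (s = -2 + (½)*134 = -2 + 67 = 65)
(s + W)² = (65 + 123)² = 188² = 35344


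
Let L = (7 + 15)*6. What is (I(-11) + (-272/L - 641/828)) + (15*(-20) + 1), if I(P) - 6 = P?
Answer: -2794651/9108 ≈ -306.83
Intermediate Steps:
L = 132 (L = 22*6 = 132)
I(P) = 6 + P
(I(-11) + (-272/L - 641/828)) + (15*(-20) + 1) = ((6 - 11) + (-272/132 - 641/828)) + (15*(-20) + 1) = (-5 + (-272*1/132 - 641*1/828)) + (-300 + 1) = (-5 + (-68/33 - 641/828)) - 299 = (-5 - 25819/9108) - 299 = -71359/9108 - 299 = -2794651/9108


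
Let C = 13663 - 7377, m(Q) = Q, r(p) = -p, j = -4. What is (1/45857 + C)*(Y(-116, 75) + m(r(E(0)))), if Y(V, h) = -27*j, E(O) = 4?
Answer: 29978738712/45857 ≈ 6.5374e+5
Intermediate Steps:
Y(V, h) = 108 (Y(V, h) = -27*(-4) = 108)
C = 6286
(1/45857 + C)*(Y(-116, 75) + m(r(E(0)))) = (1/45857 + 6286)*(108 - 1*4) = (1/45857 + 6286)*(108 - 4) = (288257103/45857)*104 = 29978738712/45857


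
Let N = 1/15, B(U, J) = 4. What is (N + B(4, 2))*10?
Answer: 122/3 ≈ 40.667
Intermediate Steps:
N = 1/15 ≈ 0.066667
(N + B(4, 2))*10 = (1/15 + 4)*10 = (61/15)*10 = 122/3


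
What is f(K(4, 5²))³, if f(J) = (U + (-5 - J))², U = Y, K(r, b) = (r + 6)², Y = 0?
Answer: 1340095640625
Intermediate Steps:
K(r, b) = (6 + r)²
U = 0
f(J) = (-5 - J)² (f(J) = (0 + (-5 - J))² = (-5 - J)²)
f(K(4, 5²))³ = ((5 + (6 + 4)²)²)³ = ((5 + 10²)²)³ = ((5 + 100)²)³ = (105²)³ = 11025³ = 1340095640625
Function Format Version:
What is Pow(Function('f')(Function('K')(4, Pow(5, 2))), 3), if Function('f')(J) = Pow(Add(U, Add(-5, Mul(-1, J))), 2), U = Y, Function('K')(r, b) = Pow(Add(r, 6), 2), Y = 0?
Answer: 1340095640625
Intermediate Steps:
Function('K')(r, b) = Pow(Add(6, r), 2)
U = 0
Function('f')(J) = Pow(Add(-5, Mul(-1, J)), 2) (Function('f')(J) = Pow(Add(0, Add(-5, Mul(-1, J))), 2) = Pow(Add(-5, Mul(-1, J)), 2))
Pow(Function('f')(Function('K')(4, Pow(5, 2))), 3) = Pow(Pow(Add(5, Pow(Add(6, 4), 2)), 2), 3) = Pow(Pow(Add(5, Pow(10, 2)), 2), 3) = Pow(Pow(Add(5, 100), 2), 3) = Pow(Pow(105, 2), 3) = Pow(11025, 3) = 1340095640625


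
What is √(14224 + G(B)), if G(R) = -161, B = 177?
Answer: 7*√287 ≈ 118.59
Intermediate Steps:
√(14224 + G(B)) = √(14224 - 161) = √14063 = 7*√287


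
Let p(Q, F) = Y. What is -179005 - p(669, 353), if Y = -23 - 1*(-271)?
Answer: -179253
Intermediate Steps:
Y = 248 (Y = -23 + 271 = 248)
p(Q, F) = 248
-179005 - p(669, 353) = -179005 - 1*248 = -179005 - 248 = -179253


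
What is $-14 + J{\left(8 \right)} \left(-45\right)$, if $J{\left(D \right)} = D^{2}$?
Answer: $-2894$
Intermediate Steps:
$-14 + J{\left(8 \right)} \left(-45\right) = -14 + 8^{2} \left(-45\right) = -14 + 64 \left(-45\right) = -14 - 2880 = -2894$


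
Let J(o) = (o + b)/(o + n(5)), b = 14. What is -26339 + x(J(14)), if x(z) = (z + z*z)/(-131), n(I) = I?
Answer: -1245598965/47291 ≈ -26339.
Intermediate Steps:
J(o) = (14 + o)/(5 + o) (J(o) = (o + 14)/(o + 5) = (14 + o)/(5 + o))
x(z) = -z/131 - z²/131 (x(z) = (z + z²)*(-1/131) = -z/131 - z²/131)
-26339 + x(J(14)) = -26339 - (14 + 14)/(5 + 14)*(1 + (14 + 14)/(5 + 14))/131 = -26339 - 28/19*(1 + 28/19)/131 = -26339 - (1/19)*28*(1 + (1/19)*28)/131 = -26339 - 1/131*28/19*(1 + 28/19) = -26339 - 1/131*28/19*47/19 = -26339 - 1316/47291 = -1245598965/47291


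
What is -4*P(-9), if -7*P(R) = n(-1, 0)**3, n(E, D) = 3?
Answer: 108/7 ≈ 15.429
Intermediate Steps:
P(R) = -27/7 (P(R) = -1/7*3**3 = -1/7*27 = -27/7)
-4*P(-9) = -4*(-27/7) = 108/7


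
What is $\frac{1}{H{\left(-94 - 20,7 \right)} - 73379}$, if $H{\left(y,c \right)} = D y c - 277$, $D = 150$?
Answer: $- \frac{1}{193356} \approx -5.1718 \cdot 10^{-6}$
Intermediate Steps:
$H{\left(y,c \right)} = -277 + 150 c y$ ($H{\left(y,c \right)} = 150 y c - 277 = 150 c y - 277 = -277 + 150 c y$)
$\frac{1}{H{\left(-94 - 20,7 \right)} - 73379} = \frac{1}{\left(-277 + 150 \cdot 7 \left(-94 - 20\right)\right) - 73379} = \frac{1}{\left(-277 + 150 \cdot 7 \left(-114\right)\right) - 73379} = \frac{1}{\left(-277 - 119700\right) - 73379} = \frac{1}{-119977 - 73379} = \frac{1}{-193356} = - \frac{1}{193356}$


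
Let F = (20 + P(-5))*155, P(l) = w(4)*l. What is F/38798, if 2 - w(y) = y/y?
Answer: 2325/38798 ≈ 0.059926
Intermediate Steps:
w(y) = 1 (w(y) = 2 - y/y = 2 - 1*1 = 2 - 1 = 1)
P(l) = l (P(l) = 1*l = l)
F = 2325 (F = (20 - 5)*155 = 15*155 = 2325)
F/38798 = 2325/38798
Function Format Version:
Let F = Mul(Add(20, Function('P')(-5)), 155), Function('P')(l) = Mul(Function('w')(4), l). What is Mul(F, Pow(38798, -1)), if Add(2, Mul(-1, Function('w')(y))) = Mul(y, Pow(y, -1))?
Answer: Rational(2325, 38798) ≈ 0.059926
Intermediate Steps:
Function('w')(y) = 1 (Function('w')(y) = Add(2, Mul(-1, Mul(y, Pow(y, -1)))) = Add(2, Mul(-1, 1)) = Add(2, -1) = 1)
Function('P')(l) = l (Function('P')(l) = Mul(1, l) = l)
F = 2325 (F = Mul(Add(20, -5), 155) = Mul(15, 155) = 2325)
Mul(F, Pow(38798, -1)) = Mul(2325, Pow(38798, -1)) = Mul(2325, Rational(1, 38798)) = Rational(2325, 38798)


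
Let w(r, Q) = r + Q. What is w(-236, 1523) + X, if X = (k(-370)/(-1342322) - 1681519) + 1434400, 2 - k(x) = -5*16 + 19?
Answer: -329985701967/1342322 ≈ -2.4583e+5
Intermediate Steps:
w(r, Q) = Q + r
k(x) = 63 (k(x) = 2 - (-5*16 + 19) = 2 - (-80 + 19) = 2 - 1*(-61) = 2 + 61 = 63)
X = -331713270381/1342322 (X = (63/(-1342322) - 1681519) + 1434400 = (63*(-1/1342322) - 1681519) + 1434400 = (-63/1342322 - 1681519) + 1434400 = -2257139947181/1342322 + 1434400 = -331713270381/1342322 ≈ -2.4712e+5)
w(-236, 1523) + X = (1523 - 236) - 331713270381/1342322 = 1287 - 331713270381/1342322 = -329985701967/1342322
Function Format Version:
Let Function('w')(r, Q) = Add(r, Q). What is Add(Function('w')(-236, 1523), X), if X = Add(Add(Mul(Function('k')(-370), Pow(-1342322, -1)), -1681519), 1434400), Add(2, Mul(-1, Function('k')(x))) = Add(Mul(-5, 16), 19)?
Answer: Rational(-329985701967, 1342322) ≈ -2.4583e+5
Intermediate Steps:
Function('w')(r, Q) = Add(Q, r)
Function('k')(x) = 63 (Function('k')(x) = Add(2, Mul(-1, Add(Mul(-5, 16), 19))) = Add(2, Mul(-1, Add(-80, 19))) = Add(2, Mul(-1, -61)) = Add(2, 61) = 63)
X = Rational(-331713270381, 1342322) (X = Add(Add(Mul(63, Pow(-1342322, -1)), -1681519), 1434400) = Add(Add(Mul(63, Rational(-1, 1342322)), -1681519), 1434400) = Add(Add(Rational(-63, 1342322), -1681519), 1434400) = Add(Rational(-2257139947181, 1342322), 1434400) = Rational(-331713270381, 1342322) ≈ -2.4712e+5)
Add(Function('w')(-236, 1523), X) = Add(Add(1523, -236), Rational(-331713270381, 1342322)) = Add(1287, Rational(-331713270381, 1342322)) = Rational(-329985701967, 1342322)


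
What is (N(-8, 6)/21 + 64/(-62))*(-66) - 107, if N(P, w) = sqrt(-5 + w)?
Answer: -9117/217 ≈ -42.014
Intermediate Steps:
(N(-8, 6)/21 + 64/(-62))*(-66) - 107 = (sqrt(-5 + 6)/21 + 64/(-62))*(-66) - 107 = (sqrt(1)*(1/21) + 64*(-1/62))*(-66) - 107 = (1*(1/21) - 32/31)*(-66) - 107 = (1/21 - 32/31)*(-66) - 107 = -641/651*(-66) - 107 = 14102/217 - 107 = -9117/217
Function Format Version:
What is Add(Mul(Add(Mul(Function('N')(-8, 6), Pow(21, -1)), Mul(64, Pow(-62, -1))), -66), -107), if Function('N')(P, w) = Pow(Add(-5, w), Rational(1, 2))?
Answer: Rational(-9117, 217) ≈ -42.014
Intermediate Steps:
Add(Mul(Add(Mul(Function('N')(-8, 6), Pow(21, -1)), Mul(64, Pow(-62, -1))), -66), -107) = Add(Mul(Add(Mul(Pow(Add(-5, 6), Rational(1, 2)), Pow(21, -1)), Mul(64, Pow(-62, -1))), -66), -107) = Add(Mul(Add(Mul(Pow(1, Rational(1, 2)), Rational(1, 21)), Mul(64, Rational(-1, 62))), -66), -107) = Add(Mul(Add(Mul(1, Rational(1, 21)), Rational(-32, 31)), -66), -107) = Add(Mul(Add(Rational(1, 21), Rational(-32, 31)), -66), -107) = Add(Mul(Rational(-641, 651), -66), -107) = Add(Rational(14102, 217), -107) = Rational(-9117, 217)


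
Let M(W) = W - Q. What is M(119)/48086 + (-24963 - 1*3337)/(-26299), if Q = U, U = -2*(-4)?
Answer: 1363752989/1264613714 ≈ 1.0784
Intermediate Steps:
U = 8
Q = 8
M(W) = -8 + W (M(W) = W - 1*8 = W - 8 = -8 + W)
M(119)/48086 + (-24963 - 1*3337)/(-26299) = (-8 + 119)/48086 + (-24963 - 1*3337)/(-26299) = 111*(1/48086) + (-24963 - 3337)*(-1/26299) = 111/48086 - 28300*(-1/26299) = 111/48086 + 28300/26299 = 1363752989/1264613714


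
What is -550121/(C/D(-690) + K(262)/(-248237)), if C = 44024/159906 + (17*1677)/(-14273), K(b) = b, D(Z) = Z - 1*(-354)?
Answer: -52361737002123615834768/387376643426429 ≈ -1.3517e+8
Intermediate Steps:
D(Z) = 354 + Z (D(Z) = Z + 354 = 354 + Z)
C = -1965202801/1141169169 (C = 44024*(1/159906) + 28509*(-1/14273) = 22012/79953 - 28509/14273 = -1965202801/1141169169 ≈ -1.7221)
-550121/(C/D(-690) + K(262)/(-248237)) = -550121/(-1965202801/(1141169169*(354 - 690)) + 262/(-248237)) = -550121/(-1965202801/1141169169/(-336) + 262*(-1/248237)) = -550121/(-1965202801/1141169169*(-1/336) - 262/248237) = -550121/(1965202801/383432840784 - 262/248237) = -550121/387376643426429/95182218097697808 = -550121*95182218097697808/387376643426429 = -52361737002123615834768/387376643426429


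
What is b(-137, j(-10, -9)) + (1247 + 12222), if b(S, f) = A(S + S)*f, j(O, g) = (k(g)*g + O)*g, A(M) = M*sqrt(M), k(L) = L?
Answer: 13469 + 175086*I*sqrt(274) ≈ 13469.0 + 2.8982e+6*I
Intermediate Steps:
A(M) = M**(3/2)
j(O, g) = g*(O + g**2) (j(O, g) = (g*g + O)*g = (g**2 + O)*g = (O + g**2)*g = g*(O + g**2))
b(S, f) = 2*f*sqrt(2)*S**(3/2) (b(S, f) = (S + S)**(3/2)*f = (2*S)**(3/2)*f = (2*sqrt(2)*S**(3/2))*f = 2*f*sqrt(2)*S**(3/2))
b(-137, j(-10, -9)) + (1247 + 12222) = 2*(-9*(-10 + (-9)**2))*sqrt(2)*(-137)**(3/2) + (1247 + 12222) = 2*(-9*(-10 + 81))*sqrt(2)*(-137*I*sqrt(137)) + 13469 = 2*(-9*71)*sqrt(2)*(-137*I*sqrt(137)) + 13469 = 2*(-639)*sqrt(2)*(-137*I*sqrt(137)) + 13469 = 175086*I*sqrt(274) + 13469 = 13469 + 175086*I*sqrt(274)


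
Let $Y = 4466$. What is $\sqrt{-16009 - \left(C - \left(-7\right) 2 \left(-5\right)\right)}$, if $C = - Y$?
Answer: $i \sqrt{11473} \approx 107.11 i$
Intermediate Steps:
$C = -4466$ ($C = \left(-1\right) 4466 = -4466$)
$\sqrt{-16009 - \left(C - \left(-7\right) 2 \left(-5\right)\right)} = \sqrt{-16009 + \left(\left(-7\right) 2 \left(-5\right) - -4466\right)} = \sqrt{-16009 + \left(\left(-14\right) \left(-5\right) + 4466\right)} = \sqrt{-16009 + \left(70 + 4466\right)} = \sqrt{-16009 + 4536} = \sqrt{-11473} = i \sqrt{11473}$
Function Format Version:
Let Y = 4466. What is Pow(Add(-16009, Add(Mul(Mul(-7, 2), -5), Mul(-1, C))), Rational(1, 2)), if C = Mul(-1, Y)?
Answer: Mul(I, Pow(11473, Rational(1, 2))) ≈ Mul(107.11, I)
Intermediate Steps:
C = -4466 (C = Mul(-1, 4466) = -4466)
Pow(Add(-16009, Add(Mul(Mul(-7, 2), -5), Mul(-1, C))), Rational(1, 2)) = Pow(Add(-16009, Add(Mul(Mul(-7, 2), -5), Mul(-1, -4466))), Rational(1, 2)) = Pow(Add(-16009, Add(Mul(-14, -5), 4466)), Rational(1, 2)) = Pow(Add(-16009, Add(70, 4466)), Rational(1, 2)) = Pow(Add(-16009, 4536), Rational(1, 2)) = Pow(-11473, Rational(1, 2)) = Mul(I, Pow(11473, Rational(1, 2)))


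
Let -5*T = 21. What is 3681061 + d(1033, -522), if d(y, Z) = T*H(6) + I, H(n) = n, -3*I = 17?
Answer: 55215452/15 ≈ 3.6810e+6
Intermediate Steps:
I = -17/3 (I = -1/3*17 = -17/3 ≈ -5.6667)
T = -21/5 (T = -1/5*21 = -21/5 ≈ -4.2000)
d(y, Z) = -463/15 (d(y, Z) = -21/5*6 - 17/3 = -126/5 - 17/3 = -463/15)
3681061 + d(1033, -522) = 3681061 - 463/15 = 55215452/15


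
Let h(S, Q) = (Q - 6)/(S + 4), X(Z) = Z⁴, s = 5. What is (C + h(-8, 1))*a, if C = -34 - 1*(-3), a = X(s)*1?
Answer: -74375/4 ≈ -18594.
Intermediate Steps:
h(S, Q) = (-6 + Q)/(4 + S)
a = 625 (a = 5⁴*1 = 625*1 = 625)
C = -31 (C = -34 + 3 = -31)
(C + h(-8, 1))*a = (-31 + (-6 + 1)/(4 - 8))*625 = (-31 - 5/(-4))*625 = (-31 - ¼*(-5))*625 = (-31 + 5/4)*625 = -119/4*625 = -74375/4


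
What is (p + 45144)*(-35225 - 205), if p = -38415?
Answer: -238408470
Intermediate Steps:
(p + 45144)*(-35225 - 205) = (-38415 + 45144)*(-35225 - 205) = 6729*(-35430) = -238408470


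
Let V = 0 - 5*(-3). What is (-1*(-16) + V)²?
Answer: 961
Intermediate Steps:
V = 15 (V = 0 + 15 = 15)
(-1*(-16) + V)² = (-1*(-16) + 15)² = (16 + 15)² = 31² = 961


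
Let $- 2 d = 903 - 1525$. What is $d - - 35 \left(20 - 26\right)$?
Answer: $101$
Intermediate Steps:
$d = 311$ ($d = - \frac{903 - 1525}{2} = \left(- \frac{1}{2}\right) \left(-622\right) = 311$)
$d - - 35 \left(20 - 26\right) = 311 - - 35 \left(20 - 26\right) = 311 - \left(-35\right) \left(-6\right) = 311 - 210 = 101$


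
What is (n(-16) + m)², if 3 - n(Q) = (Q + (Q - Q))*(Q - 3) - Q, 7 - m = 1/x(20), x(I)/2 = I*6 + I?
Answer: 7534413601/78400 ≈ 96102.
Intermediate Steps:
x(I) = 14*I (x(I) = 2*(I*6 + I) = 2*(6*I + I) = 2*(7*I) = 14*I)
m = 1959/280 (m = 7 - 1/(14*20) = 7 - 1/280 = 1959/280 ≈ 6.9964)
n(Q) = 3 + Q - Q*(-3 + Q) (n(Q) = 3 - ((Q + (Q - Q))*(Q - 3) - Q) = 3 - ((Q + 0)*(-3 + Q) - Q) = 3 - (Q*(-3 + Q) - Q) = 3 - (-Q + Q*(-3 + Q)) = 3 + (Q - Q*(-3 + Q)) = 3 + Q - Q*(-3 + Q))
(n(-16) + m)² = ((3 - 1*(-16)² + 4*(-16)) + 1959/280)² = ((3 - 1*256 - 64) + 1959/280)² = ((3 - 256 - 64) + 1959/280)² = (-317 + 1959/280)² = (-86801/280)² = 7534413601/78400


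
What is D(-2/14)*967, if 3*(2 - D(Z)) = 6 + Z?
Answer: 967/21 ≈ 46.048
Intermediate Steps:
D(Z) = -Z/3 (D(Z) = 2 - (6 + Z)/3 = 2 + (-2 - Z/3) = -Z/3)
D(-2/14)*967 = -(-2)/(3*14)*967 = -1/3*(-1/7)*967 = (1/21)*967 = 967/21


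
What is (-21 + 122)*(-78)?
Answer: -7878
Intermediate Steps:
(-21 + 122)*(-78) = 101*(-78) = -7878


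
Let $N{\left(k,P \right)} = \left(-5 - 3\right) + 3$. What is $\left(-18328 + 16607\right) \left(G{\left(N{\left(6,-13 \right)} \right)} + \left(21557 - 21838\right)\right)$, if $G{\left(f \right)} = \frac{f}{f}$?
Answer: $481880$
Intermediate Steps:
$N{\left(k,P \right)} = -5$ ($N{\left(k,P \right)} = -8 + 3 = -5$)
$G{\left(f \right)} = 1$
$\left(-18328 + 16607\right) \left(G{\left(N{\left(6,-13 \right)} \right)} + \left(21557 - 21838\right)\right) = \left(-18328 + 16607\right) \left(1 + \left(21557 - 21838\right)\right) = - 1721 \left(1 - 281\right) = \left(-1721\right) \left(-280\right) = 481880$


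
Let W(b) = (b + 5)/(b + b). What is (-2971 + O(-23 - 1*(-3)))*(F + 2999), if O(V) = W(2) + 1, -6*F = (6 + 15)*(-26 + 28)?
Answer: -8881004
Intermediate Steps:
F = -7 (F = -(6 + 15)*(-26 + 28)/6 = -7*2/2 = -⅙*42 = -7)
W(b) = (5 + b)/(2*b) (W(b) = (5 + b)/((2*b)) = (5 + b)*(1/(2*b)) = (5 + b)/(2*b))
O(V) = 11/4 (O(V) = (½)*(5 + 2)/2 + 1 = (½)*(½)*7 + 1 = 7/4 + 1 = 11/4)
(-2971 + O(-23 - 1*(-3)))*(F + 2999) = (-2971 + 11/4)*(-7 + 2999) = -11873/4*2992 = -8881004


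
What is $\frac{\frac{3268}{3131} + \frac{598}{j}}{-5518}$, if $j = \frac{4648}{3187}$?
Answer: $- \frac{2991165435}{40151417992} \approx -0.074497$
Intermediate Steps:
$j = \frac{4648}{3187}$ ($j = 4648 \cdot \frac{1}{3187} = \frac{4648}{3187} \approx 1.4584$)
$\frac{\frac{3268}{3131} + \frac{598}{j}}{-5518} = \frac{\frac{3268}{3131} + \frac{598}{\frac{4648}{3187}}}{-5518} = \left(3268 \cdot \frac{1}{3131} + 598 \cdot \frac{3187}{4648}\right) \left(- \frac{1}{5518}\right) = \left(\frac{3268}{3131} + \frac{952913}{2324}\right) \left(- \frac{1}{5518}\right) = \frac{2991165435}{7276444} \left(- \frac{1}{5518}\right) = - \frac{2991165435}{40151417992}$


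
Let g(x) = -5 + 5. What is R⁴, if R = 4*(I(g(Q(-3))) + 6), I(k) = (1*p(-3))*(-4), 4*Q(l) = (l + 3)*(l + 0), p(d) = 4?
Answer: 2560000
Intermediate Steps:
Q(l) = l*(3 + l)/4 (Q(l) = ((l + 3)*(l + 0))/4 = ((3 + l)*l)/4 = (l*(3 + l))/4 = l*(3 + l)/4)
g(x) = 0
I(k) = -16 (I(k) = (1*4)*(-4) = 4*(-4) = -16)
R = -40 (R = 4*(-16 + 6) = 4*(-10) = -40)
R⁴ = (-40)⁴ = 2560000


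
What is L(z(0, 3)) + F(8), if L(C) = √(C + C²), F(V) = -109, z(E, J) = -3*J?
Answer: -109 + 6*√2 ≈ -100.51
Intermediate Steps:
L(z(0, 3)) + F(8) = √((-3*3)*(1 - 3*3)) - 109 = √(-9*(1 - 9)) - 109 = √(-9*(-8)) - 109 = √72 - 109 = 6*√2 - 109 = -109 + 6*√2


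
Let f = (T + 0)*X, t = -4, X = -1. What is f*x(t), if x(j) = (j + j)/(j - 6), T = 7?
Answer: -28/5 ≈ -5.6000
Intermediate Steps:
f = -7 (f = (7 + 0)*(-1) = 7*(-1) = -7)
x(j) = 2*j/(-6 + j) (x(j) = (2*j)/(-6 + j) = 2*j/(-6 + j))
f*x(t) = -14*(-4)/(-6 - 4) = -14*(-4)/(-10) = -14*(-4)*(-1)/10 = -7*⅘ = -28/5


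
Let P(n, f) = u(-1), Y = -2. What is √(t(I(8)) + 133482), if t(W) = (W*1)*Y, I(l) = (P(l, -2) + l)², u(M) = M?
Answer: 2*√33346 ≈ 365.22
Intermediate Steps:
P(n, f) = -1
I(l) = (-1 + l)²
t(W) = -2*W (t(W) = (W*1)*(-2) = W*(-2) = -2*W)
√(t(I(8)) + 133482) = √(-2*(-1 + 8)² + 133482) = √(-2*7² + 133482) = √(-2*49 + 133482) = √(-98 + 133482) = √133384 = 2*√33346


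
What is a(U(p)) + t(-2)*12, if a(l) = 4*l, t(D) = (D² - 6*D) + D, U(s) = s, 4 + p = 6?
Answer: 176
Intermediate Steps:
p = 2 (p = -4 + 6 = 2)
t(D) = D² - 5*D
a(U(p)) + t(-2)*12 = 4*2 - 2*(-5 - 2)*12 = 8 - 2*(-7)*12 = 8 + 14*12 = 8 + 168 = 176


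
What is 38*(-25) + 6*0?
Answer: -950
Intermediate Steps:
38*(-25) + 6*0 = -950 + 0 = -950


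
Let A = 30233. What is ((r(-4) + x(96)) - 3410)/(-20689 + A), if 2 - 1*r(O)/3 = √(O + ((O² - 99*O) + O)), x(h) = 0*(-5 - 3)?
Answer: -851/2386 - 3*√101/4772 ≈ -0.36298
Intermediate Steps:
x(h) = 0 (x(h) = 0*(-8) = 0)
r(O) = 6 - 3*√(O² - 97*O) (r(O) = 6 - 3*√(O + ((O² - 99*O) + O)) = 6 - 3*√(O + (O² - 98*O)) = 6 - 3*√(O² - 97*O))
((r(-4) + x(96)) - 3410)/(-20689 + A) = (((6 - 3*2*√101) + 0) - 3410)/(-20689 + 30233) = (((6 - 3*2*√101) + 0) - 3410)/9544 = (((6 - 6*√101) + 0) - 3410)*(1/9544) = ((6 - 6*√101) - 3410)*(1/9544) = (-3404 - 6*√101)*(1/9544) = -851/2386 - 3*√101/4772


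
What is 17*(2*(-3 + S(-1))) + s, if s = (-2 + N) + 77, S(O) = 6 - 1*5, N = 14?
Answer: 21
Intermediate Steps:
S(O) = 1 (S(O) = 6 - 5 = 1)
s = 89 (s = (-2 + 14) + 77 = 12 + 77 = 89)
17*(2*(-3 + S(-1))) + s = 17*(2*(-3 + 1)) + 89 = 17*(2*(-2)) + 89 = 17*(-4) + 89 = -68 + 89 = 21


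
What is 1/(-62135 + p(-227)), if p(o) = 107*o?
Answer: -1/86424 ≈ -1.1571e-5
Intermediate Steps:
1/(-62135 + p(-227)) = 1/(-62135 + 107*(-227)) = 1/(-62135 - 24289) = 1/(-86424) = -1/86424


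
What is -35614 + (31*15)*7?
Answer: -32359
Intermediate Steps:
-35614 + (31*15)*7 = -35614 + 465*7 = -35614 + 3255 = -32359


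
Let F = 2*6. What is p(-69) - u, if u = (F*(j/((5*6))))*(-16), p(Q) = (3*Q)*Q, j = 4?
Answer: 71543/5 ≈ 14309.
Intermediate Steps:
F = 12
p(Q) = 3*Q²
u = -128/5 (u = (12*(4/((5*6))))*(-16) = (12*(4/30))*(-16) = (12*(4*(1/30)))*(-16) = (12*(2/15))*(-16) = (8/5)*(-16) = -128/5 ≈ -25.600)
p(-69) - u = 3*(-69)² - 1*(-128/5) = 3*4761 + 128/5 = 14283 + 128/5 = 71543/5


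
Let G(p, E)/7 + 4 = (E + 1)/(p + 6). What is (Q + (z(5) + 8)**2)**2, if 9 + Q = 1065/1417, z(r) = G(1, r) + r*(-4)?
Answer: 2645059860496/2007889 ≈ 1.3173e+6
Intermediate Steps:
G(p, E) = -28 + 7*(1 + E)/(6 + p) (G(p, E) = -28 + 7*((E + 1)/(p + 6)) = -28 + 7*((1 + E)/(6 + p)) = -28 + 7*(1 + E)/(6 + p))
z(r) = -27 - 3*r (z(r) = 7*(-23 + r - 4*1)/(6 + 1) + r*(-4) = 7*(-23 + r - 4)/7 - 4*r = 7*(1/7)*(-27 + r) - 4*r = (-27 + r) - 4*r = -27 - 3*r)
Q = -11688/1417 (Q = -9 + 1065/1417 = -11688/1417 ≈ -8.2484)
(Q + (z(5) + 8)**2)**2 = (-11688/1417 + ((-27 - 3*5) + 8)**2)**2 = (-11688/1417 + ((-27 - 15) + 8)**2)**2 = (-11688/1417 + (-42 + 8)**2)**2 = (-11688/1417 + (-34)**2)**2 = (-11688/1417 + 1156)**2 = (1626364/1417)**2 = 2645059860496/2007889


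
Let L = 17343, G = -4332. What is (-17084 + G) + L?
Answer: -4073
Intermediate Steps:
(-17084 + G) + L = (-17084 - 4332) + 17343 = -21416 + 17343 = -4073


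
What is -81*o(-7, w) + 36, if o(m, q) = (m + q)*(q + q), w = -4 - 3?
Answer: -15840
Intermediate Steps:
w = -7
o(m, q) = 2*q*(m + q) (o(m, q) = (m + q)*(2*q) = 2*q*(m + q))
-81*o(-7, w) + 36 = -162*(-7)*(-7 - 7) + 36 = -162*(-7)*(-14) + 36 = -81*196 + 36 = -15876 + 36 = -15840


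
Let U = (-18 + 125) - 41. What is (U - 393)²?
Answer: 106929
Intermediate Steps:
U = 66 (U = 107 - 41 = 66)
(U - 393)² = (66 - 393)² = (-327)² = 106929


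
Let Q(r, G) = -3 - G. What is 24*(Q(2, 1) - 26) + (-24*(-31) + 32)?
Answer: 56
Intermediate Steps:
24*(Q(2, 1) - 26) + (-24*(-31) + 32) = 24*((-3 - 1*1) - 26) + (-24*(-31) + 32) = 24*((-3 - 1) - 26) + (744 + 32) = 24*(-4 - 26) + 776 = 24*(-30) + 776 = -720 + 776 = 56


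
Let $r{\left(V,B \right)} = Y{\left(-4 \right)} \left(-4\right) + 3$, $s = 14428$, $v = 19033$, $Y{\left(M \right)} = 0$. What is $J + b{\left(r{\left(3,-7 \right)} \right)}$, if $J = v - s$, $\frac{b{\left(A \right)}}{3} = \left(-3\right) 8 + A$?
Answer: $4542$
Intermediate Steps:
$r{\left(V,B \right)} = 3$ ($r{\left(V,B \right)} = 0 \left(-4\right) + 3 = 0 + 3 = 3$)
$b{\left(A \right)} = -72 + 3 A$ ($b{\left(A \right)} = 3 \left(\left(-3\right) 8 + A\right) = 3 \left(-24 + A\right) = -72 + 3 A$)
$J = 4605$ ($J = 19033 - 14428 = 4605$)
$J + b{\left(r{\left(3,-7 \right)} \right)} = 4605 + \left(-72 + 3 \cdot 3\right) = 4605 + \left(-72 + 9\right) = 4605 - 63 = 4542$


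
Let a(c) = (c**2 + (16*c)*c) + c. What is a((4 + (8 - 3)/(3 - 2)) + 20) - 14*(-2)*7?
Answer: 14522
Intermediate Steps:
a(c) = c + 17*c**2 (a(c) = (c**2 + 16*c**2) + c = 17*c**2 + c = c + 17*c**2)
a((4 + (8 - 3)/(3 - 2)) + 20) - 14*(-2)*7 = ((4 + (8 - 3)/(3 - 2)) + 20)*(1 + 17*((4 + (8 - 3)/(3 - 2)) + 20)) - 14*(-2)*7 = ((4 + 5/1) + 20)*(1 + 17*((4 + 5/1) + 20)) + 28*7 = ((4 + 5*1) + 20)*(1 + 17*((4 + 5*1) + 20)) + 196 = ((4 + 5) + 20)*(1 + 17*((4 + 5) + 20)) + 196 = (9 + 20)*(1 + 17*(9 + 20)) + 196 = 29*(1 + 17*29) + 196 = 29*(1 + 493) + 196 = 29*494 + 196 = 14326 + 196 = 14522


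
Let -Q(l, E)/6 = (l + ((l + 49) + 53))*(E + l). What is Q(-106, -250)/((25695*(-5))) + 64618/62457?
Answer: 510593206/178314735 ≈ 2.8634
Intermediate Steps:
Q(l, E) = -6*(102 + 2*l)*(E + l) (Q(l, E) = -6*(l + ((l + 49) + 53))*(E + l) = -6*(l + ((49 + l) + 53))*(E + l) = -6*(l + (102 + l))*(E + l) = -6*(102 + 2*l)*(E + l))
Q(-106, -250)/((25695*(-5))) + 64618/62457 = (-612*(-250) - 612*(-106) - 12*(-106)**2 - 12*(-250)*(-106))/((25695*(-5))) + 64618/62457 = (153000 + 64872 - 12*11236 - 318000)/(-128475) + 64618*(1/62457) = (153000 + 64872 - 134832 - 318000)*(-1/128475) + 64618/62457 = -234960*(-1/128475) + 64618/62457 = 15664/8565 + 64618/62457 = 510593206/178314735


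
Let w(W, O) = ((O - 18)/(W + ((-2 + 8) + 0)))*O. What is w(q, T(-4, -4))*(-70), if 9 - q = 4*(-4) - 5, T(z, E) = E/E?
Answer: 595/18 ≈ 33.056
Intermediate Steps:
T(z, E) = 1
q = 30 (q = 9 - (4*(-4) - 5) = 9 - (-16 - 5) = 9 - 1*(-21) = 9 + 21 = 30)
w(W, O) = O*(-18 + O)/(6 + W) (w(W, O) = ((-18 + O)/(W + (6 + 0)))*O = ((-18 + O)/(W + 6))*O = ((-18 + O)/(6 + W))*O = O*(-18 + O)/(6 + W))
w(q, T(-4, -4))*(-70) = (1*(-18 + 1)/(6 + 30))*(-70) = (1*(-17)/36)*(-70) = (1*(1/36)*(-17))*(-70) = -17/36*(-70) = 595/18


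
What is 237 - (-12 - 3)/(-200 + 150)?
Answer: 2367/10 ≈ 236.70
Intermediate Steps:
237 - (-12 - 3)/(-200 + 150) = 237 - (-15)/(-50) = 237 - (-15)*(-1)/50 = 237 - 1*3/10 = 237 - 3/10 = 2367/10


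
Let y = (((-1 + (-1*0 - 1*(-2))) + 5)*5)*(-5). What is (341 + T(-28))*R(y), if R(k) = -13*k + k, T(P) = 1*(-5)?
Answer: 604800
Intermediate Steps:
T(P) = -5
y = -150 (y = (((-1 + (0 + 2)) + 5)*5)*(-5) = (((-1 + 2) + 5)*5)*(-5) = ((1 + 5)*5)*(-5) = (6*5)*(-5) = 30*(-5) = -150)
R(k) = -12*k
(341 + T(-28))*R(y) = (341 - 5)*(-12*(-150)) = 336*1800 = 604800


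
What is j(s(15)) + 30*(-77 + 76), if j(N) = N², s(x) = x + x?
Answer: 870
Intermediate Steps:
s(x) = 2*x
j(s(15)) + 30*(-77 + 76) = (2*15)² + 30*(-77 + 76) = 30² + 30*(-1) = 900 - 30 = 870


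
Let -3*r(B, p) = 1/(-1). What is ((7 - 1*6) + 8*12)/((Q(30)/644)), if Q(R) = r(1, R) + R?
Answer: 26772/13 ≈ 2059.4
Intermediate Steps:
r(B, p) = ⅓ (r(B, p) = -⅓/(-1) = -⅓*(-1) = ⅓)
Q(R) = ⅓ + R
((7 - 1*6) + 8*12)/((Q(30)/644)) = ((7 - 1*6) + 8*12)/(((⅓ + 30)/644)) = ((7 - 6) + 96)/(((91/3)*(1/644))) = (1 + 96)/(13/276) = 97*(276/13) = 26772/13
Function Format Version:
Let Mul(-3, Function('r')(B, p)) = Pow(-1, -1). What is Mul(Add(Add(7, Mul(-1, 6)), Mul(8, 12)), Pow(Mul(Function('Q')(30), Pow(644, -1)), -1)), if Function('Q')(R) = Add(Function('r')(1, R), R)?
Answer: Rational(26772, 13) ≈ 2059.4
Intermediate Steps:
Function('r')(B, p) = Rational(1, 3) (Function('r')(B, p) = Mul(Rational(-1, 3), Pow(-1, -1)) = Mul(Rational(-1, 3), -1) = Rational(1, 3))
Function('Q')(R) = Add(Rational(1, 3), R)
Mul(Add(Add(7, Mul(-1, 6)), Mul(8, 12)), Pow(Mul(Function('Q')(30), Pow(644, -1)), -1)) = Mul(Add(Add(7, Mul(-1, 6)), Mul(8, 12)), Pow(Mul(Add(Rational(1, 3), 30), Pow(644, -1)), -1)) = Mul(Add(Add(7, -6), 96), Pow(Mul(Rational(91, 3), Rational(1, 644)), -1)) = Mul(Add(1, 96), Pow(Rational(13, 276), -1)) = Mul(97, Rational(276, 13)) = Rational(26772, 13)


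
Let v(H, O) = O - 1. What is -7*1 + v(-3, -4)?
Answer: -12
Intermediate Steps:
v(H, O) = -1 + O
-7*1 + v(-3, -4) = -7*1 + (-1 - 4) = -7 - 5 = -12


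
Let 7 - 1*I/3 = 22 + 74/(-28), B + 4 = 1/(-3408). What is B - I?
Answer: 788945/23856 ≈ 33.071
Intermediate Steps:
B = -13633/3408 (B = -4 + 1/(-3408) = -4 - 1/3408 = -13633/3408 ≈ -4.0003)
I = -519/14 (I = 21 - 3*(22 + 74/(-28)) = 21 - 3*(22 + 74*(-1/28)) = 21 - 3*(22 - 37/14) = 21 - 3*271/14 = 21 - 813/14 = -519/14 ≈ -37.071)
B - I = -13633/3408 - 1*(-519/14) = -13633/3408 + 519/14 = 788945/23856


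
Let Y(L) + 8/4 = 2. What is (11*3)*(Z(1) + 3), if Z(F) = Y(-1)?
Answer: 99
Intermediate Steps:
Y(L) = 0 (Y(L) = -2 + 2 = 0)
Z(F) = 0
(11*3)*(Z(1) + 3) = (11*3)*(0 + 3) = 33*3 = 99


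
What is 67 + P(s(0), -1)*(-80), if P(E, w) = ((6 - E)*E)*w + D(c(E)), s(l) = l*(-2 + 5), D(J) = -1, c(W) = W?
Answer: 147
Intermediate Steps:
s(l) = 3*l (s(l) = l*3 = 3*l)
P(E, w) = -1 + E*w*(6 - E) (P(E, w) = ((6 - E)*E)*w - 1 = (E*(6 - E))*w - 1 = E*w*(6 - E) - 1 = -1 + E*w*(6 - E))
67 + P(s(0), -1)*(-80) = 67 + (-1 - 1*(-1)*(3*0)**2 + 6*(3*0)*(-1))*(-80) = 67 + (-1 - 1*(-1)*0**2 + 6*0*(-1))*(-80) = 67 + (-1 - 1*(-1)*0 + 0)*(-80) = 67 + (-1 + 0 + 0)*(-80) = 67 - 1*(-80) = 67 + 80 = 147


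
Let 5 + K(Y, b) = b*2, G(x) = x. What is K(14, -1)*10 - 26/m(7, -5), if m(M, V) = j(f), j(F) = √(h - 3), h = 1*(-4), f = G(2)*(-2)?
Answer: -70 + 26*I*√7/7 ≈ -70.0 + 9.8271*I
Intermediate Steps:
f = -4 (f = 2*(-2) = -4)
h = -4
j(F) = I*√7 (j(F) = √(-4 - 3) = √(-7) = I*√7)
m(M, V) = I*√7
K(Y, b) = -5 + 2*b (K(Y, b) = -5 + b*2 = -5 + 2*b)
K(14, -1)*10 - 26/m(7, -5) = (-5 + 2*(-1))*10 - 26*(-I*√7/7) = (-5 - 2)*10 - (-26)*I*√7/7 = -7*10 + 26*I*√7/7 = -70 + 26*I*√7/7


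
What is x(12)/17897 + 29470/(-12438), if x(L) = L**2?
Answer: -262816759/111301443 ≈ -2.3613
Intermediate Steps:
x(12)/17897 + 29470/(-12438) = 12**2/17897 + 29470/(-12438) = 144*(1/17897) + 29470*(-1/12438) = 144/17897 - 14735/6219 = -262816759/111301443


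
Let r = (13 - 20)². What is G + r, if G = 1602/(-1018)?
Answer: 24140/509 ≈ 47.426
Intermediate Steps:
G = -801/509 (G = 1602*(-1/1018) = -801/509 ≈ -1.5737)
r = 49 (r = (-7)² = 49)
G + r = -801/509 + 49 = 24140/509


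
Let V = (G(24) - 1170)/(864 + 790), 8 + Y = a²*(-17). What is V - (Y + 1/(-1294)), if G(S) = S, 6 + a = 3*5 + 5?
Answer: 3573520285/1070138 ≈ 3339.3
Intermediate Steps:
a = 14 (a = -6 + (3*5 + 5) = -6 + (15 + 5) = -6 + 20 = 14)
Y = -3340 (Y = -8 + 14²*(-17) = -8 + 196*(-17) = -8 - 3332 = -3340)
V = -573/827 (V = (24 - 1170)/(864 + 790) = -1146/1654 = -1146*1/1654 = -573/827 ≈ -0.69287)
V - (Y + 1/(-1294)) = -573/827 - (-3340 + 1/(-1294)) = -573/827 - (-3340 - 1/1294) = -573/827 - 1*(-4321961/1294) = -573/827 + 4321961/1294 = 3573520285/1070138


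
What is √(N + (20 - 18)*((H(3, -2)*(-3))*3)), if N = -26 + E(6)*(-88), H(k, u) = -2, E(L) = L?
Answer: I*√518 ≈ 22.76*I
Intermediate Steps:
N = -554 (N = -26 + 6*(-88) = -26 - 528 = -554)
√(N + (20 - 18)*((H(3, -2)*(-3))*3)) = √(-554 + (20 - 18)*(-2*(-3)*3)) = √(-554 + 2*(6*3)) = √(-554 + 2*18) = √(-554 + 36) = √(-518) = I*√518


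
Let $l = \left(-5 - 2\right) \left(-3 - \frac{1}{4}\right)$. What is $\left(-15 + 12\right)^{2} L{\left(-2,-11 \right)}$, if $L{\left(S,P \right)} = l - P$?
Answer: $\frac{1215}{4} \approx 303.75$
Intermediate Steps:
$l = \frac{91}{4}$ ($l = - 7 \left(-3 - \frac{1}{4}\right) = \left(-7\right) \left(- \frac{13}{4}\right) = \frac{91}{4} \approx 22.75$)
$L{\left(S,P \right)} = \frac{91}{4} - P$
$\left(-15 + 12\right)^{2} L{\left(-2,-11 \right)} = \left(-15 + 12\right)^{2} \left(\frac{91}{4} - -11\right) = \left(-3\right)^{2} \left(\frac{91}{4} + 11\right) = 9 \cdot \frac{135}{4} = \frac{1215}{4}$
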